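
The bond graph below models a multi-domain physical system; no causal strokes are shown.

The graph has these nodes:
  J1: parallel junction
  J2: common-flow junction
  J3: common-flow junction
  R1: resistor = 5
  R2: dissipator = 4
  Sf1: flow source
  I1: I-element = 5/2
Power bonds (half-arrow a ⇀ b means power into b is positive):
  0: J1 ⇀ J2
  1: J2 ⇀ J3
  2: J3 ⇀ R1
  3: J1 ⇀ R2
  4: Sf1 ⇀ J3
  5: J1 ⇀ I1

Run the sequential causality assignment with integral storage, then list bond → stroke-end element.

β4 →Sf1  (Sf1 fixes flow; stroke at Sf1)
β1 →J3  (common-f at J3 fixed by 4)
β2 →J3  (common-f at J3 fixed by 4)
β0 →J2  (J2 flow already set via bond 1)
β5 →I1  (prefer integral on I1)
β3 →J1  (J1: last free bond brings effort in)

β0 stroke→J2
β1 stroke→J3
β2 stroke→J3
β3 stroke→J1
β4 stroke→Sf1
β5 stroke→I1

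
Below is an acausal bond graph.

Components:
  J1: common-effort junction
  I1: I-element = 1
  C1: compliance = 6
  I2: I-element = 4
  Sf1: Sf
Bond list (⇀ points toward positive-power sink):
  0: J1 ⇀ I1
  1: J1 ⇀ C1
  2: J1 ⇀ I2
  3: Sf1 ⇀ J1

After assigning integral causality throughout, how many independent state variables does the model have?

bond 3 |Sf1  (Sf1 fixes flow; stroke at Sf1)
bond 0 |I1  (I1 outputs flow p/I1)
bond 1 |J1  (C1 outputs effort q/C1)
bond 2 |I2  (J1: bond 1 brought effort, rest push out)

3  (C1, I1, I2 all integral)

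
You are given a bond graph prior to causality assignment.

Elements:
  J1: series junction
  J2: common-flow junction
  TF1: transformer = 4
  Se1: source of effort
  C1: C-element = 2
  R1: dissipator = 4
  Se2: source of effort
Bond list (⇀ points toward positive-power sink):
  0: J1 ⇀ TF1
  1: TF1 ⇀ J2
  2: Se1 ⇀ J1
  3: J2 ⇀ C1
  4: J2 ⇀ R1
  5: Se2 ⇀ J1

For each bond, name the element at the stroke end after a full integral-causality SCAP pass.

b2 |J1  (Se1 fixes effort; stroke away)
b5 |J1  (Se2 fixes effort; stroke away)
b0 |TF1  (only one flow-in slot at J1)
b1 |J2  (TF1: transformer flips bond 0)
b3 |J2  (C1 integral (e out))
b4 |R1  (only one flow-in slot at J2)

b0 |TF1
b1 |J2
b2 |J1
b3 |J2
b4 |R1
b5 |J1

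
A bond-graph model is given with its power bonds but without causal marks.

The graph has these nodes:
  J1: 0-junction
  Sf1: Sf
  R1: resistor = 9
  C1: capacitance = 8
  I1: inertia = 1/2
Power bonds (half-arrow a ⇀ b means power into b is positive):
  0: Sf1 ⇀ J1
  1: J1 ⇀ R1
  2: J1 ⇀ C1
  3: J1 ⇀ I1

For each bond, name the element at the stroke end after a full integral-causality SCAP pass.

#0 stroke→Sf1
#1 stroke→R1
#2 stroke→J1
#3 stroke→I1

#0 |Sf1  (Sf1: flow source, stroke at near end)
#2 |J1  (prefer integral on C1)
#1 |R1  (J1: bond 2 brought effort, rest push out)
#3 |I1  (J1 effort already set via bond 2)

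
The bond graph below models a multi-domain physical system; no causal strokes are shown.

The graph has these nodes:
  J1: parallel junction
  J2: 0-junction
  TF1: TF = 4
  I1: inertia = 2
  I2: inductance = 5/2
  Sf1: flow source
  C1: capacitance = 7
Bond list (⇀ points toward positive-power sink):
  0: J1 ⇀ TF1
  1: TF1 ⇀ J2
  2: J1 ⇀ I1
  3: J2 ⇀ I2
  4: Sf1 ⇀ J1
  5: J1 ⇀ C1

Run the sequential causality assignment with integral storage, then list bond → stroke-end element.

b0 stroke at TF1
b1 stroke at J2
b2 stroke at I1
b3 stroke at I2
b4 stroke at Sf1
b5 stroke at J1

β4 →Sf1  (source Sf1 imposes f)
β2 →I1  (I1 outputs flow p/I1)
β3 →I2  (I2 integral (f out))
β1 →J2  (only one effort-in slot at J2)
β0 →TF1  (TF1: transformer flips bond 1)
β5 →J1  (closing 0-jn rule on J1)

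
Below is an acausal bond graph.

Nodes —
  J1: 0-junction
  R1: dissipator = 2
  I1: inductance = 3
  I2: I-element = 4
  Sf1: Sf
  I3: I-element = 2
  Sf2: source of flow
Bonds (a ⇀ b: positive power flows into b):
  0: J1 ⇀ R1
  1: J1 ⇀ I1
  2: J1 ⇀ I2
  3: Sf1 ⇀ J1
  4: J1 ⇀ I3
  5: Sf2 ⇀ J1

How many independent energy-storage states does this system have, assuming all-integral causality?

3  (I1, I2, I3 all integral)

#3 stroke at Sf1  (Sf1 (Sf) sets flow on bond)
#5 stroke at Sf2  (Sf2: flow source, stroke at near end)
#1 stroke at I1  (prefer integral on I1)
#2 stroke at I2  (I2: I, integral causality)
#4 stroke at I3  (prefer integral on I3)
#0 stroke at J1  (J1: last free bond brings effort in)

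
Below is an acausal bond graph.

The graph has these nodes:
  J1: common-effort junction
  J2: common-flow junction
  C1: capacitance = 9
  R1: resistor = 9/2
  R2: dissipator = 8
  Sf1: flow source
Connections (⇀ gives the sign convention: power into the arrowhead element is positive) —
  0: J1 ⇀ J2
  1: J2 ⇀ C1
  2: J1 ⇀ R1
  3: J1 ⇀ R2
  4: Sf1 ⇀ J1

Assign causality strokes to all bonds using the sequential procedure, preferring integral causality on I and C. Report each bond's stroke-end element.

b0 stroke→J1
b1 stroke→J2
b2 stroke→R1
b3 stroke→R2
b4 stroke→Sf1

bond 4 stroke→Sf1  (Sf1: flow source, stroke at near end)
bond 1 stroke→J2  (C1 outputs effort q/C1)
bond 0 stroke→J1  (J2 needs exactly one f-in)
bond 2 stroke→R1  (0-jn J1 has e-setter on 0)
bond 3 stroke→R2  (J1 effort already set via bond 0)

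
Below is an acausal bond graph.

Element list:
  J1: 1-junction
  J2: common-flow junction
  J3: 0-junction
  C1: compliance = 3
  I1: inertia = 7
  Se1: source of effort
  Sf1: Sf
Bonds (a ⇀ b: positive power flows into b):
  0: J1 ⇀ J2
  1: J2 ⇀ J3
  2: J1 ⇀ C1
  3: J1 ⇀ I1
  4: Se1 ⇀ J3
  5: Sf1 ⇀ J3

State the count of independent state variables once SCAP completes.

2  (C1, I1 all integral)

β4 stroke→J3  (Se1: effort source, stroke at far end)
β5 stroke→Sf1  (Sf1 fixes flow; stroke at Sf1)
β1 stroke→J2  (J3: bond 4 brought effort, rest push out)
β0 stroke→J1  (closing 1-jn rule on J2)
β2 stroke→J1  (prefer integral on C1)
β3 stroke→I1  (J1: last free bond brings flow in)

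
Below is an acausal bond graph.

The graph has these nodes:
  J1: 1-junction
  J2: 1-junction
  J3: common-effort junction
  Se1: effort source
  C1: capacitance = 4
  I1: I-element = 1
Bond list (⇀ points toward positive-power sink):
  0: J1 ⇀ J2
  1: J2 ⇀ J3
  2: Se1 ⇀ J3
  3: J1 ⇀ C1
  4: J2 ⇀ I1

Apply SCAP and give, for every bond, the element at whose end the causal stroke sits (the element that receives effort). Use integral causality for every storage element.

β2 →J3  (Se1: effort source, stroke at far end)
β1 →J2  (J3: bond 2 brought effort, rest push out)
β3 →J1  (C1 integral (e out))
β0 →J2  (only one flow-in slot at J1)
β4 →I1  (J2 needs exactly one f-in)

#0 →J2
#1 →J2
#2 →J3
#3 →J1
#4 →I1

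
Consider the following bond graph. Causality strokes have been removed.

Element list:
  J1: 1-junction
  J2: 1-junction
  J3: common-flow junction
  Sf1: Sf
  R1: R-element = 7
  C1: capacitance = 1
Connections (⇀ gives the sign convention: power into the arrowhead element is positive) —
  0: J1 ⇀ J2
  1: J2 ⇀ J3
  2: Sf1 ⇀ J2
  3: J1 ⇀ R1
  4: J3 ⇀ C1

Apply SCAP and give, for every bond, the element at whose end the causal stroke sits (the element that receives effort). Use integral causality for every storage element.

b0 stroke→J2
b1 stroke→J2
b2 stroke→Sf1
b3 stroke→J1
b4 stroke→J3

#2 stroke at Sf1  (Sf1: flow source, stroke at near end)
#0 stroke at J2  (common-f at J2 fixed by 2)
#1 stroke at J2  (common-f at J2 fixed by 2)
#4 stroke at J3  (1-jn J3 has f-setter on 1)
#3 stroke at J1  (1-jn J1 has f-setter on 0)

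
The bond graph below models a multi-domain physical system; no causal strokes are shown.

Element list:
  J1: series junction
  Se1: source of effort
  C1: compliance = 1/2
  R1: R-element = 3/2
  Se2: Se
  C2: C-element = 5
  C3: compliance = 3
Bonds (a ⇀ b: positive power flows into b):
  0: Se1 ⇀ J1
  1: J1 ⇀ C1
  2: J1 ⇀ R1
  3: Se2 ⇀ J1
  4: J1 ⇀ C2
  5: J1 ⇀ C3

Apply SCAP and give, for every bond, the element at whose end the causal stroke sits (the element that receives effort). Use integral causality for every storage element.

b0 →J1  (Se1 fixes effort; stroke away)
b3 →J1  (source Se2 imposes e)
b1 →J1  (C1: C, integral causality)
b4 →J1  (C2: C, integral causality)
b5 →J1  (C3 outputs effort q/C3)
b2 →R1  (closing 1-jn rule on J1)

#0 stroke at J1
#1 stroke at J1
#2 stroke at R1
#3 stroke at J1
#4 stroke at J1
#5 stroke at J1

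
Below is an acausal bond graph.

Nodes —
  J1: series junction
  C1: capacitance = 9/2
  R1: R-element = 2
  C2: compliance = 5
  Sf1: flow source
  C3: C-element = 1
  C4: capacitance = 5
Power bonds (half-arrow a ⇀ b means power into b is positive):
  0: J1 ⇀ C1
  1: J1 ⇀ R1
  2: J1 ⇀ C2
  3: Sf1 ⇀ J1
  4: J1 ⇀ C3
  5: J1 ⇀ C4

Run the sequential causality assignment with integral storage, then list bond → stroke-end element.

β0 →J1
β1 →J1
β2 →J1
β3 →Sf1
β4 →J1
β5 →J1

bond 3 stroke at Sf1  (Sf1: flow source, stroke at near end)
bond 0 stroke at J1  (common-f at J1 fixed by 3)
bond 1 stroke at J1  (common-f at J1 fixed by 3)
bond 2 stroke at J1  (common-f at J1 fixed by 3)
bond 4 stroke at J1  (common-f at J1 fixed by 3)
bond 5 stroke at J1  (common-f at J1 fixed by 3)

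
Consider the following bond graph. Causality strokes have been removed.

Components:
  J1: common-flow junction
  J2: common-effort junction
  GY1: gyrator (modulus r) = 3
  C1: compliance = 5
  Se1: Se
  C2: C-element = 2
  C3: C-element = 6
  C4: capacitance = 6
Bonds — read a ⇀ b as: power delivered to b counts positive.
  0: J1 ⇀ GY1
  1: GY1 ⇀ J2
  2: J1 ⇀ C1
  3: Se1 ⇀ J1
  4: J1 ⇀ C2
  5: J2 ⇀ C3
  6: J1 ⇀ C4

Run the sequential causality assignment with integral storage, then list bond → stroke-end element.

#0 stroke→GY1
#1 stroke→GY1
#2 stroke→J1
#3 stroke→J1
#4 stroke→J1
#5 stroke→J2
#6 stroke→J1

b3 |J1  (source Se1 imposes e)
b2 |J1  (C1 integral (e out))
b4 |J1  (C2 integral (e out))
b5 |J2  (C3 outputs effort q/C3)
b1 |GY1  (0-jn J2 has e-setter on 5)
b0 |GY1  (GY1: gyrator matches bond 1)
b6 |J1  (common-f at J1 fixed by 0)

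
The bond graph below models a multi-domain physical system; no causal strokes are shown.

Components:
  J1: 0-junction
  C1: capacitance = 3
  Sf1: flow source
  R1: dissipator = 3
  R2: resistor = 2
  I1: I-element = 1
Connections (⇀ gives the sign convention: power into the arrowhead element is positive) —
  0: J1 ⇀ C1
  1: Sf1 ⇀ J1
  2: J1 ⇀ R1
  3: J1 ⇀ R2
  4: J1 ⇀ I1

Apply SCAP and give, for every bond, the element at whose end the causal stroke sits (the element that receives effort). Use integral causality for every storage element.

#0 |J1
#1 |Sf1
#2 |R1
#3 |R2
#4 |I1

bond 1 →Sf1  (Sf1: flow source, stroke at near end)
bond 0 →J1  (prefer integral on C1)
bond 2 →R1  (0-jn J1 has e-setter on 0)
bond 3 →R2  (common-e at J1 fixed by 0)
bond 4 →I1  (common-e at J1 fixed by 0)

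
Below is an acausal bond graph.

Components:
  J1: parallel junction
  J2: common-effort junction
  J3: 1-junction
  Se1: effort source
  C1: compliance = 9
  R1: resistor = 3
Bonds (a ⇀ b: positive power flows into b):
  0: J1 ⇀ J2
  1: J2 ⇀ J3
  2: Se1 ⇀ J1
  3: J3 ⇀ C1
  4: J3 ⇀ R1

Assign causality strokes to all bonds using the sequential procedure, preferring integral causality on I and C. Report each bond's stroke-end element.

#0 stroke→J2
#1 stroke→J3
#2 stroke→J1
#3 stroke→J3
#4 stroke→R1

b2 stroke→J1  (Se1 (Se) sets effort on bond)
b0 stroke→J2  (J1 effort already set via bond 2)
b1 stroke→J3  (J2: bond 0 brought effort, rest push out)
b3 stroke→J3  (prefer integral on C1)
b4 stroke→R1  (J3 needs exactly one f-in)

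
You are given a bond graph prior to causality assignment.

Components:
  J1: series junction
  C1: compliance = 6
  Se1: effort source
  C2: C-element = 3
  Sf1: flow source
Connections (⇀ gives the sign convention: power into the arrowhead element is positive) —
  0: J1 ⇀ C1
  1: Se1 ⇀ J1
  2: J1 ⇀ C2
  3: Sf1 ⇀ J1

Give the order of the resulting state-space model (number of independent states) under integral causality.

2  (C1, C2 all integral)

β1 →J1  (Se1 fixes effort; stroke away)
β3 →Sf1  (source Sf1 imposes f)
β0 →J1  (common-f at J1 fixed by 3)
β2 →J1  (common-f at J1 fixed by 3)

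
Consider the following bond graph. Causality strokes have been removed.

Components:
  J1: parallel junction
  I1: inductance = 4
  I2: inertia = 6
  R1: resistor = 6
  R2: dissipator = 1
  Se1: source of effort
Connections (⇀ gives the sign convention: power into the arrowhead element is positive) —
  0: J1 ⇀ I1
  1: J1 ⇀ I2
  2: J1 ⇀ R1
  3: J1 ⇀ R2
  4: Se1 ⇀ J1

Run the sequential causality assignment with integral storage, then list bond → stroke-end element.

bond 4 |J1  (Se1 fixes effort; stroke away)
bond 0 |I1  (common-e at J1 fixed by 4)
bond 1 |I2  (J1: bond 4 brought effort, rest push out)
bond 2 |R1  (0-jn J1 has e-setter on 4)
bond 3 |R2  (common-e at J1 fixed by 4)

b0 stroke→I1
b1 stroke→I2
b2 stroke→R1
b3 stroke→R2
b4 stroke→J1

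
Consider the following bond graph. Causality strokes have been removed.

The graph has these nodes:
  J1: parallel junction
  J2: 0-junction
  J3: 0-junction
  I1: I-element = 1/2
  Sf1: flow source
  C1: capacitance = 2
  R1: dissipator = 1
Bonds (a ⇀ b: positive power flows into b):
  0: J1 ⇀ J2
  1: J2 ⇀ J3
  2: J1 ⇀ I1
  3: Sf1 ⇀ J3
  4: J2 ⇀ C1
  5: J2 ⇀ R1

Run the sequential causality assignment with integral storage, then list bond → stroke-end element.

β0 |J1
β1 |J3
β2 |I1
β3 |Sf1
β4 |J2
β5 |R1

bond 3 →Sf1  (source Sf1 imposes f)
bond 1 →J3  (J3: last free bond brings effort in)
bond 2 →I1  (I1 integral (f out))
bond 0 →J1  (closing 0-jn rule on J1)
bond 4 →J2  (C1: C, integral causality)
bond 5 →R1  (0-jn J2 has e-setter on 4)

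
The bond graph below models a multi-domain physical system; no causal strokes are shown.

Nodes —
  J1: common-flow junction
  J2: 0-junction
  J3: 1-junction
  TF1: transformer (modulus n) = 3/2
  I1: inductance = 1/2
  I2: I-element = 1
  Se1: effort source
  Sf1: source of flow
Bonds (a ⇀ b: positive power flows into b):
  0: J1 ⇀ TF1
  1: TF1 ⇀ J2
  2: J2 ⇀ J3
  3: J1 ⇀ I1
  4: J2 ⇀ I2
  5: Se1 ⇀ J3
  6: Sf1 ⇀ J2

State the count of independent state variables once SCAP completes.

b5 stroke→J3  (source Se1 imposes e)
b6 stroke→Sf1  (Sf1: flow source, stroke at near end)
b2 stroke→J2  (closing 1-jn rule on J3)
b1 stroke→TF1  (common-e at J2 fixed by 2)
b4 stroke→I2  (0-jn J2 has e-setter on 2)
b0 stroke→J1  (TF1 one-in-one-out from 1)
b3 stroke→I1  (only one flow-in slot at J1)

2  (I1, I2 all integral)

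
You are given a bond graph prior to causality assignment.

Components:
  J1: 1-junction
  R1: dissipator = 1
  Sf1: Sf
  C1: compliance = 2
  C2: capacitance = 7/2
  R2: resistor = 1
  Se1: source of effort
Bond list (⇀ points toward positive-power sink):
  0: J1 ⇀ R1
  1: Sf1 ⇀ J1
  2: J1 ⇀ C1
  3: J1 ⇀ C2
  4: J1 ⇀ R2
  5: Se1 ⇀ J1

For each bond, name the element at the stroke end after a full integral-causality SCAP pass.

β1 stroke→Sf1  (Sf1 (Sf) sets flow on bond)
β5 stroke→J1  (source Se1 imposes e)
β0 stroke→J1  (J1 flow already set via bond 1)
β2 stroke→J1  (J1: bond 1 brought flow, rest push out)
β3 stroke→J1  (1-jn J1 has f-setter on 1)
β4 stroke→J1  (J1 flow already set via bond 1)

b0 |J1
b1 |Sf1
b2 |J1
b3 |J1
b4 |J1
b5 |J1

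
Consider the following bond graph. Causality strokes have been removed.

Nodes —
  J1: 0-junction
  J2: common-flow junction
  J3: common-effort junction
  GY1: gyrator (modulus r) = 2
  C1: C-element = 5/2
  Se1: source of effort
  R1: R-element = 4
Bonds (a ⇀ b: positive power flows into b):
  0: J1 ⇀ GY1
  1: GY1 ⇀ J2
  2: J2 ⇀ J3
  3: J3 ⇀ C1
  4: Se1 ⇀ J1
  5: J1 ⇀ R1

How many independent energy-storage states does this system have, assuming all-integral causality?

β4 stroke at J1  (Se1 (Se) sets effort on bond)
β0 stroke at GY1  (0-jn J1 has e-setter on 4)
β5 stroke at R1  (common-e at J1 fixed by 4)
β1 stroke at GY1  (GY1: gyrator matches bond 0)
β2 stroke at J2  (J2 flow already set via bond 1)
β3 stroke at J3  (J3: last free bond brings effort in)

1  (C1 all integral)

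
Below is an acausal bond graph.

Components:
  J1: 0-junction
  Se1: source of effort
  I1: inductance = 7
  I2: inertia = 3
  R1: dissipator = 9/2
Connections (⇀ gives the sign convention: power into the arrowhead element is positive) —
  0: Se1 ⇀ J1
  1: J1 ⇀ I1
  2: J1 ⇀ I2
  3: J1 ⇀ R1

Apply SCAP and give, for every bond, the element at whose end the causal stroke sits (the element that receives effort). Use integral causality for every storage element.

#0 stroke at J1
#1 stroke at I1
#2 stroke at I2
#3 stroke at R1

β0 |J1  (Se1 fixes effort; stroke away)
β1 |I1  (common-e at J1 fixed by 0)
β2 |I2  (common-e at J1 fixed by 0)
β3 |R1  (0-jn J1 has e-setter on 0)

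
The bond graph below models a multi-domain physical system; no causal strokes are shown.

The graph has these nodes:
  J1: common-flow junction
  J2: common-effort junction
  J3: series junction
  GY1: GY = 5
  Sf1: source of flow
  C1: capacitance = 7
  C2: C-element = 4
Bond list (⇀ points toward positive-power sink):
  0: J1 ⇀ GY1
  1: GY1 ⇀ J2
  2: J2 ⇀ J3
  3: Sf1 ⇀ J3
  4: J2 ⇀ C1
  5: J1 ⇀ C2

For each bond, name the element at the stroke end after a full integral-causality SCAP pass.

b3 →Sf1  (Sf1 (Sf) sets flow on bond)
b2 →J3  (J3 flow already set via bond 3)
b4 →J2  (C1 integral (e out))
b1 →GY1  (0-jn J2 has e-setter on 4)
b0 →GY1  (GY1: gyrator matches bond 1)
b5 →J1  (J1: bond 0 brought flow, rest push out)

b0 |GY1
b1 |GY1
b2 |J3
b3 |Sf1
b4 |J2
b5 |J1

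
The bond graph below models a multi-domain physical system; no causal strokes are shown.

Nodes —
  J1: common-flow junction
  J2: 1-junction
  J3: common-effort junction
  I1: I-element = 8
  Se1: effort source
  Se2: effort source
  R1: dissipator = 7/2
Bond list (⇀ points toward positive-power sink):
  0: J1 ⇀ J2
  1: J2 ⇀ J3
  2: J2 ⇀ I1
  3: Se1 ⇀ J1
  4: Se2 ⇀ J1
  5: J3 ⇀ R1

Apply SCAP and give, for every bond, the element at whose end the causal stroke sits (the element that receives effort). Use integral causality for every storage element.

#0 |J2
#1 |J2
#2 |I1
#3 |J1
#4 |J1
#5 |J3

#3 stroke→J1  (Se1 (Se) sets effort on bond)
#4 stroke→J1  (Se2 fixes effort; stroke away)
#0 stroke→J2  (J1: last free bond brings flow in)
#2 stroke→I1  (prefer integral on I1)
#1 stroke→J2  (J2 flow already set via bond 2)
#5 stroke→J3  (only one effort-in slot at J3)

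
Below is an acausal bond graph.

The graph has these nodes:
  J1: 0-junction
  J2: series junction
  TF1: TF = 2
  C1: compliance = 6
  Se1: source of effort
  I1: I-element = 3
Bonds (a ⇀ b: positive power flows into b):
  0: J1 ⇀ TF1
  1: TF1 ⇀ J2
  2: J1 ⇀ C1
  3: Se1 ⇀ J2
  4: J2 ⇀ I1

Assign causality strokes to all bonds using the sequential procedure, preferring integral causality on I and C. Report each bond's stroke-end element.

bond 0 →TF1
bond 1 →J2
bond 2 →J1
bond 3 →J2
bond 4 →I1

bond 3 →J2  (source Se1 imposes e)
bond 2 →J1  (C1 integral (e out))
bond 0 →TF1  (J1: bond 2 brought effort, rest push out)
bond 1 →J2  (TF1 one-in-one-out from 0)
bond 4 →I1  (J2 needs exactly one f-in)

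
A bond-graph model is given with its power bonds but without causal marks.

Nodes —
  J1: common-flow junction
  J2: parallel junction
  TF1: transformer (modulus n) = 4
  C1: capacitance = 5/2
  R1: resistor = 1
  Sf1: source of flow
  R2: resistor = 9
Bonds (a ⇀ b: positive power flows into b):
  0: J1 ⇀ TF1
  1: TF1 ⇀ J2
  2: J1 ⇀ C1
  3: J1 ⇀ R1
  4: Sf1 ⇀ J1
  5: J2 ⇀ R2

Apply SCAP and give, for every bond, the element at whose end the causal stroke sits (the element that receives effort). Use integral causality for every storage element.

#0 →J1
#1 →TF1
#2 →J1
#3 →J1
#4 →Sf1
#5 →J2

#4 →Sf1  (Sf1 (Sf) sets flow on bond)
#0 →J1  (common-f at J1 fixed by 4)
#2 →J1  (J1: bond 4 brought flow, rest push out)
#3 →J1  (1-jn J1 has f-setter on 4)
#1 →TF1  (TF TF1: opposite of bond 0)
#5 →J2  (J2: last free bond brings effort in)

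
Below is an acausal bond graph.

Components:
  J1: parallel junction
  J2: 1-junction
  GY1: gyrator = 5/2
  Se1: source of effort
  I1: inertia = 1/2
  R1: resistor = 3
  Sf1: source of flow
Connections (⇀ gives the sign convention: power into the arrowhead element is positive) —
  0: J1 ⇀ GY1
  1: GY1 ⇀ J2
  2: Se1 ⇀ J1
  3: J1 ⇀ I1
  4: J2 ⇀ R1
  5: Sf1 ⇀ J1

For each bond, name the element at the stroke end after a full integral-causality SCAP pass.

β2 stroke→J1  (source Se1 imposes e)
β5 stroke→Sf1  (source Sf1 imposes f)
β0 stroke→GY1  (J1: bond 2 brought effort, rest push out)
β3 stroke→I1  (J1: bond 2 brought effort, rest push out)
β1 stroke→GY1  (GY1: gyrator matches bond 0)
β4 stroke→J2  (J2: bond 1 brought flow, rest push out)

#0 |GY1
#1 |GY1
#2 |J1
#3 |I1
#4 |J2
#5 |Sf1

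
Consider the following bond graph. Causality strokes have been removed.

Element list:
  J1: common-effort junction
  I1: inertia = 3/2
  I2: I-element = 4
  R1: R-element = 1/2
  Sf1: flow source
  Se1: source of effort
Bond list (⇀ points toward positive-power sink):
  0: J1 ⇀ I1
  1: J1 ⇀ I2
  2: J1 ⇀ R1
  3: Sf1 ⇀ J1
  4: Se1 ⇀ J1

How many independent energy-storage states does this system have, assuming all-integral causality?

2  (I1, I2 all integral)

β3 |Sf1  (Sf1: flow source, stroke at near end)
β4 |J1  (Se1: effort source, stroke at far end)
β0 |I1  (J1: bond 4 brought effort, rest push out)
β1 |I2  (0-jn J1 has e-setter on 4)
β2 |R1  (common-e at J1 fixed by 4)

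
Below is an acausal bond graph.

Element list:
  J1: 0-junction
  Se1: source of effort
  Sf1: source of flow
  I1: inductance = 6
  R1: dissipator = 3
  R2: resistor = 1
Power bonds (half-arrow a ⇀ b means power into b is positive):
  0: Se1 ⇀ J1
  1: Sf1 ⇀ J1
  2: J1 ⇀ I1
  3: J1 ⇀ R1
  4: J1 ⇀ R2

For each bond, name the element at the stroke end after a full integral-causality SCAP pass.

bond 0 stroke at J1  (Se1 (Se) sets effort on bond)
bond 1 stroke at Sf1  (Sf1: flow source, stroke at near end)
bond 2 stroke at I1  (J1 effort already set via bond 0)
bond 3 stroke at R1  (J1: bond 0 brought effort, rest push out)
bond 4 stroke at R2  (J1 effort already set via bond 0)

#0 |J1
#1 |Sf1
#2 |I1
#3 |R1
#4 |R2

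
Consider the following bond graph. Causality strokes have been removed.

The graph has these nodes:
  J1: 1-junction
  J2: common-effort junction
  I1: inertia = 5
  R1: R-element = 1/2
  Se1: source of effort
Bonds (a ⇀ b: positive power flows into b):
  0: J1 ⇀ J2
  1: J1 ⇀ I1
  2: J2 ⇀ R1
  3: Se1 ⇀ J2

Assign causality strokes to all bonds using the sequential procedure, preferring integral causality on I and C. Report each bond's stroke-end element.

#0 |J1
#1 |I1
#2 |R1
#3 |J2

#3 |J2  (source Se1 imposes e)
#0 |J1  (0-jn J2 has e-setter on 3)
#2 |R1  (J2 effort already set via bond 3)
#1 |I1  (J1 needs exactly one f-in)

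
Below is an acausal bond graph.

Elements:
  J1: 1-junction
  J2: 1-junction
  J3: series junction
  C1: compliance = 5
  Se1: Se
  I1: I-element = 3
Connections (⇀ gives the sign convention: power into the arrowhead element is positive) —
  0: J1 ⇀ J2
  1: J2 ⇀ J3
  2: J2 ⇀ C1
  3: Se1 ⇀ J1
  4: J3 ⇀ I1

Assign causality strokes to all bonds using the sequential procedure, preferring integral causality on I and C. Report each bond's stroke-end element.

bond 0 stroke at J2
bond 1 stroke at J3
bond 2 stroke at J2
bond 3 stroke at J1
bond 4 stroke at I1

#3 stroke at J1  (Se1 (Se) sets effort on bond)
#0 stroke at J2  (only one flow-in slot at J1)
#2 stroke at J2  (C1 outputs effort q/C1)
#1 stroke at J3  (J2: last free bond brings flow in)
#4 stroke at I1  (J3: last free bond brings flow in)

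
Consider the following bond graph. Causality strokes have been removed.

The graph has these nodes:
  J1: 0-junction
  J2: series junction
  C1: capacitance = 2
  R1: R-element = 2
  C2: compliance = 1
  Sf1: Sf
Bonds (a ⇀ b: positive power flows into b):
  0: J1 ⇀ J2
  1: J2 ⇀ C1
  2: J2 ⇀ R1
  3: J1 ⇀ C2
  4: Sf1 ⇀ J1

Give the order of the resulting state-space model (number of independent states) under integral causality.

β4 →Sf1  (Sf1 fixes flow; stroke at Sf1)
β1 →J2  (prefer integral on C1)
β3 →J1  (C2 outputs effort q/C2)
β0 →J2  (J1: bond 3 brought effort, rest push out)
β2 →R1  (J2: last free bond brings flow in)

2  (C1, C2 all integral)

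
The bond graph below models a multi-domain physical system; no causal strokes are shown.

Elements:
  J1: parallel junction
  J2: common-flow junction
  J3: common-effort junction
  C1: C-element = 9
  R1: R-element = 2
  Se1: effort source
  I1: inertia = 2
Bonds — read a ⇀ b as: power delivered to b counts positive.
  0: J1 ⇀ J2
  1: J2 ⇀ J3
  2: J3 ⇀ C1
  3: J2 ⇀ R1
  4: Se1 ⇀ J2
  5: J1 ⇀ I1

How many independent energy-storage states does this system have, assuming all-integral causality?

2  (C1, I1 all integral)

bond 4 →J2  (Se1 fixes effort; stroke away)
bond 2 →J3  (C1: C, integral causality)
bond 1 →J2  (J3 effort already set via bond 2)
bond 5 →I1  (prefer integral on I1)
bond 0 →J1  (J1 needs exactly one e-in)
bond 3 →J2  (J2: bond 0 brought flow, rest push out)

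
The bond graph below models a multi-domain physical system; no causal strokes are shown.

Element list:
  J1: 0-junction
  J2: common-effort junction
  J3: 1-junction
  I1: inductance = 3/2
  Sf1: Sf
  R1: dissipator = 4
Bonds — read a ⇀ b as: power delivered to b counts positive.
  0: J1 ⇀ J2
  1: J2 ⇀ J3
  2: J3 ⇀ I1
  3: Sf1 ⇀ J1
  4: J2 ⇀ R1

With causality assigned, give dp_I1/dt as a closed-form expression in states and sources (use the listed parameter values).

β3 stroke at Sf1  (source Sf1 imposes f)
β0 stroke at J1  (only one effort-in slot at J1)
β2 stroke at I1  (I1 integral (f out))
β1 stroke at J3  (1-jn J3 has f-setter on 2)
β4 stroke at J2  (closing 0-jn rule on J2)

dp_I1/dt = 4*F_Sf1 - 8*p_I1/3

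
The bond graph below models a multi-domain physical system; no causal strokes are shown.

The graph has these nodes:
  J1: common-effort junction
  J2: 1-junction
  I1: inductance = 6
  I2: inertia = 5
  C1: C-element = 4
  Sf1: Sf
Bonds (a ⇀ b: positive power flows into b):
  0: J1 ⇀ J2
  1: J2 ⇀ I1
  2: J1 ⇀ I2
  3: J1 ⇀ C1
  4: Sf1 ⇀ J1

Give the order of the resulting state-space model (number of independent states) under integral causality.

β4 stroke at Sf1  (Sf1 (Sf) sets flow on bond)
β1 stroke at I1  (prefer integral on I1)
β0 stroke at J2  (1-jn J2 has f-setter on 1)
β2 stroke at I2  (I2 outputs flow p/I2)
β3 stroke at J1  (closing 0-jn rule on J1)

3  (C1, I1, I2 all integral)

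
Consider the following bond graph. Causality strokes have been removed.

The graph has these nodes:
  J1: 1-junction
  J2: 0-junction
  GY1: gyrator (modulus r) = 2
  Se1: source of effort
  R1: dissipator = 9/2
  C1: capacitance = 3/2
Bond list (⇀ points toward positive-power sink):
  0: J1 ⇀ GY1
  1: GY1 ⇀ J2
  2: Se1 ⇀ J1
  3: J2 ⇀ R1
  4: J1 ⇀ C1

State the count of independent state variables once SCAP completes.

#2 →J1  (Se1 fixes effort; stroke away)
#4 →J1  (prefer integral on C1)
#0 →GY1  (closing 1-jn rule on J1)
#1 →GY1  (GY1: gyrator matches bond 0)
#3 →J2  (J2: last free bond brings effort in)

1  (C1 all integral)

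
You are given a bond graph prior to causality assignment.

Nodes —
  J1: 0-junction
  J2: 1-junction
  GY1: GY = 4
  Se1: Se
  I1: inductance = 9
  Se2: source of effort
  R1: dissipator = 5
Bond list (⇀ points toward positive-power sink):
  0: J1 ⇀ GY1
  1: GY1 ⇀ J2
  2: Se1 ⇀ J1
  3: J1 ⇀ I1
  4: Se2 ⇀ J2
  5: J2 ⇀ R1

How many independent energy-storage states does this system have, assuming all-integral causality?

1  (I1 all integral)

b2 →J1  (Se1 fixes effort; stroke away)
b4 →J2  (Se2 (Se) sets effort on bond)
b0 →GY1  (J1 effort already set via bond 2)
b3 →I1  (0-jn J1 has e-setter on 2)
b1 →GY1  (GY1: gyrator matches bond 0)
b5 →J2  (common-f at J2 fixed by 1)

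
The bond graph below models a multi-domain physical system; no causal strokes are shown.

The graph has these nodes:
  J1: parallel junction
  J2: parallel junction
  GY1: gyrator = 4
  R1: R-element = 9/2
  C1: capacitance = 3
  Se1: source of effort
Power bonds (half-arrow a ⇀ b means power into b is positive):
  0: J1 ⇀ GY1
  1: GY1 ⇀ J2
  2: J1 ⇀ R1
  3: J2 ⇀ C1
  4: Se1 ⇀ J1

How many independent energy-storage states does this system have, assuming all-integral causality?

1  (C1 all integral)

b4 stroke at J1  (Se1 fixes effort; stroke away)
b0 stroke at GY1  (common-e at J1 fixed by 4)
b2 stroke at R1  (J1 effort already set via bond 4)
b1 stroke at GY1  (GY1: gyrator matches bond 0)
b3 stroke at J2  (J2 needs exactly one e-in)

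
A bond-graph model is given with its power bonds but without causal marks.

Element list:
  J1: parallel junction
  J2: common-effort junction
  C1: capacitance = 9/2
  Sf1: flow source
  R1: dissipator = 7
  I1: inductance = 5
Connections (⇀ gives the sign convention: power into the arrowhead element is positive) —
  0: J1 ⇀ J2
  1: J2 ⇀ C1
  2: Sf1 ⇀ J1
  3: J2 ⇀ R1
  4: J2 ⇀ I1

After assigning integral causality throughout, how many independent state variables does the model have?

2  (C1, I1 all integral)

#2 stroke at Sf1  (Sf1 fixes flow; stroke at Sf1)
#0 stroke at J1  (J1: last free bond brings effort in)
#1 stroke at J2  (C1 integral (e out))
#3 stroke at R1  (J2: bond 1 brought effort, rest push out)
#4 stroke at I1  (common-e at J2 fixed by 1)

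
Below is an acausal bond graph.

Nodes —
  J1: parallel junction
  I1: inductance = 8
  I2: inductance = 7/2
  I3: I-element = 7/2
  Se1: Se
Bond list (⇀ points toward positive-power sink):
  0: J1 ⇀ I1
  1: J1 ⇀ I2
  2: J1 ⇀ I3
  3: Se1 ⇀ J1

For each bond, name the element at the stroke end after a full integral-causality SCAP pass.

β0 →I1
β1 →I2
β2 →I3
β3 →J1

bond 3 stroke at J1  (Se1: effort source, stroke at far end)
bond 0 stroke at I1  (common-e at J1 fixed by 3)
bond 1 stroke at I2  (J1 effort already set via bond 3)
bond 2 stroke at I3  (J1 effort already set via bond 3)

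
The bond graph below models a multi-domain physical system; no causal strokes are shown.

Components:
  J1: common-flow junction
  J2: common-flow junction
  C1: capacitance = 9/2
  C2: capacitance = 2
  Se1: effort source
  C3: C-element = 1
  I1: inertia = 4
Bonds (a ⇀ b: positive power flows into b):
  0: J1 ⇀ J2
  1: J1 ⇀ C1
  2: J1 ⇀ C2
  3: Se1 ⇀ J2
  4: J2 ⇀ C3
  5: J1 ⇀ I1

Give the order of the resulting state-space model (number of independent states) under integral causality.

bond 3 stroke→J2  (Se1 (Se) sets effort on bond)
bond 1 stroke→J1  (C1 outputs effort q/C1)
bond 2 stroke→J1  (C2 integral (e out))
bond 4 stroke→J2  (C3: C, integral causality)
bond 0 stroke→J1  (only one flow-in slot at J2)
bond 5 stroke→I1  (J1 needs exactly one f-in)

4  (C1, C2, C3, I1 all integral)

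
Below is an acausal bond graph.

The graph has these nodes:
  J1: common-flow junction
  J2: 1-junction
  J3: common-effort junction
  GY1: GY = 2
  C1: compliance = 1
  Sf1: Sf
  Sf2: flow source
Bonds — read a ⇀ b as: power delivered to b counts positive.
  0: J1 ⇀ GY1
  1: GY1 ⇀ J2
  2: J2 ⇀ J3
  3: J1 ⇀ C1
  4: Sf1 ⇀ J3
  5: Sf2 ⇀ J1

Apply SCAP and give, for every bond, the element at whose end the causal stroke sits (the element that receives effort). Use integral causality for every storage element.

β0 stroke→J1
β1 stroke→J2
β2 stroke→J3
β3 stroke→J1
β4 stroke→Sf1
β5 stroke→Sf2

#4 stroke at Sf1  (source Sf1 imposes f)
#5 stroke at Sf2  (Sf2 fixes flow; stroke at Sf2)
#0 stroke at J1  (1-jn J1 has f-setter on 5)
#3 stroke at J1  (J1: bond 5 brought flow, rest push out)
#2 stroke at J3  (closing 0-jn rule on J3)
#1 stroke at J2  (through GY1, causality inverts; strokes same side of GY1)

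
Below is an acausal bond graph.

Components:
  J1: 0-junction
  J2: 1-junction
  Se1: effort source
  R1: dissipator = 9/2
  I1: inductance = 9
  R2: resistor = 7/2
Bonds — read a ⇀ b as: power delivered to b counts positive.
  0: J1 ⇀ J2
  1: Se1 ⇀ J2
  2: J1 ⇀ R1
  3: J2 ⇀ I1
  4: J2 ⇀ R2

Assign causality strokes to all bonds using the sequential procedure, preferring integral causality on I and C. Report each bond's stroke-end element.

bond 0 |J2
bond 1 |J2
bond 2 |J1
bond 3 |I1
bond 4 |J2

b1 stroke at J2  (Se1 fixes effort; stroke away)
b3 stroke at I1  (I1 integral (f out))
b0 stroke at J2  (1-jn J2 has f-setter on 3)
b4 stroke at J2  (J2 flow already set via bond 3)
b2 stroke at J1  (J1: last free bond brings effort in)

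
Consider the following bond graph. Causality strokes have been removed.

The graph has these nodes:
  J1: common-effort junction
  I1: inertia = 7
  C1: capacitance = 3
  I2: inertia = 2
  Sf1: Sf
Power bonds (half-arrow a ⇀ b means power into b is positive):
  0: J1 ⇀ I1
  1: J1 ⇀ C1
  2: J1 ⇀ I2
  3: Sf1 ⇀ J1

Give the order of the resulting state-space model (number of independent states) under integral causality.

#3 →Sf1  (Sf1 (Sf) sets flow on bond)
#0 →I1  (prefer integral on I1)
#1 →J1  (C1 outputs effort q/C1)
#2 →I2  (J1: bond 1 brought effort, rest push out)

3  (C1, I1, I2 all integral)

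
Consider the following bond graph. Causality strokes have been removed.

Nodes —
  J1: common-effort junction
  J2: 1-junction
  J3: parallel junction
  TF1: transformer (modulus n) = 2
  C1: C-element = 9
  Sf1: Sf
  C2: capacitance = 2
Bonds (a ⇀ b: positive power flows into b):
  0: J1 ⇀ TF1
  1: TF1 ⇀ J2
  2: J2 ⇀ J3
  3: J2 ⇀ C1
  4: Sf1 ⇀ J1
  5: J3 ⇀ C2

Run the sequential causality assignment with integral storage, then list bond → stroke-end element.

b0 |J1
b1 |TF1
b2 |J2
b3 |J2
b4 |Sf1
b5 |J3

bond 4 →Sf1  (source Sf1 imposes f)
bond 0 →J1  (closing 0-jn rule on J1)
bond 1 →TF1  (TF1 one-in-one-out from 0)
bond 2 →J2  (common-f at J2 fixed by 1)
bond 3 →J2  (1-jn J2 has f-setter on 1)
bond 5 →J3  (J3: last free bond brings effort in)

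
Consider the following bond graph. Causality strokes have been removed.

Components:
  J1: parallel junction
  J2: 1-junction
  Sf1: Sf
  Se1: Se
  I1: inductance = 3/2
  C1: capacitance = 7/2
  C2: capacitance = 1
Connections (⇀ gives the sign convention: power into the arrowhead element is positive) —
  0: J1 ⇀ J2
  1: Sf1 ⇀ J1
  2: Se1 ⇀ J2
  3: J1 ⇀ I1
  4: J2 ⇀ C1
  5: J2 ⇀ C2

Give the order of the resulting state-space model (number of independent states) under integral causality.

#1 stroke at Sf1  (Sf1 fixes flow; stroke at Sf1)
#2 stroke at J2  (Se1 fixes effort; stroke away)
#3 stroke at I1  (I1: I, integral causality)
#0 stroke at J1  (only one effort-in slot at J1)
#4 stroke at J2  (J2 flow already set via bond 0)
#5 stroke at J2  (J2 flow already set via bond 0)

3  (C1, C2, I1 all integral)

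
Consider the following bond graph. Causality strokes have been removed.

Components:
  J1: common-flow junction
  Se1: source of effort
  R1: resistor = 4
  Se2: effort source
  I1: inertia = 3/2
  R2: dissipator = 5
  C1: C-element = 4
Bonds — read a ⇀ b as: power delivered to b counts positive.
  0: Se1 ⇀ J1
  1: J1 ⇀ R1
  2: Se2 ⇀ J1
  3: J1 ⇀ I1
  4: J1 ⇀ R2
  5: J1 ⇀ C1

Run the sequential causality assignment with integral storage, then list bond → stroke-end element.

β0 →J1
β1 →J1
β2 →J1
β3 →I1
β4 →J1
β5 →J1

#0 stroke at J1  (source Se1 imposes e)
#2 stroke at J1  (source Se2 imposes e)
#3 stroke at I1  (I1: I, integral causality)
#1 stroke at J1  (J1 flow already set via bond 3)
#4 stroke at J1  (J1 flow already set via bond 3)
#5 stroke at J1  (J1 flow already set via bond 3)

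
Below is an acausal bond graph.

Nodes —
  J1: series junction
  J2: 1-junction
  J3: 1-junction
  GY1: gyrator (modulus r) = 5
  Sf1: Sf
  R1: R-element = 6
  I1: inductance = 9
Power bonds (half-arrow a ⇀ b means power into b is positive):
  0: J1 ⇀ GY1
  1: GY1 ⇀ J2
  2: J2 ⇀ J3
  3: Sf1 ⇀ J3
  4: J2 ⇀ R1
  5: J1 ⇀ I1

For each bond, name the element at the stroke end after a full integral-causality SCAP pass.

bond 3 stroke at Sf1  (Sf1 fixes flow; stroke at Sf1)
bond 2 stroke at J3  (J3 flow already set via bond 3)
bond 1 stroke at J2  (J2 flow already set via bond 2)
bond 4 stroke at J2  (common-f at J2 fixed by 2)
bond 0 stroke at J1  (GY1: gyrator matches bond 1)
bond 5 stroke at I1  (only one flow-in slot at J1)

bond 0 →J1
bond 1 →J2
bond 2 →J3
bond 3 →Sf1
bond 4 →J2
bond 5 →I1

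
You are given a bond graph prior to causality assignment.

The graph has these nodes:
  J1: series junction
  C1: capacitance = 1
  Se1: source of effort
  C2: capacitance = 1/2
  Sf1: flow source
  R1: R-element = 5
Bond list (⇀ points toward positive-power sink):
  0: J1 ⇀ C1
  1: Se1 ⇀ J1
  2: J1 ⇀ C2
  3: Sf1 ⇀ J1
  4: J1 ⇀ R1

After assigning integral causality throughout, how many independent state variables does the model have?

2  (C1, C2 all integral)

#1 stroke at J1  (Se1 fixes effort; stroke away)
#3 stroke at Sf1  (Sf1: flow source, stroke at near end)
#0 stroke at J1  (J1 flow already set via bond 3)
#2 stroke at J1  (1-jn J1 has f-setter on 3)
#4 stroke at J1  (J1: bond 3 brought flow, rest push out)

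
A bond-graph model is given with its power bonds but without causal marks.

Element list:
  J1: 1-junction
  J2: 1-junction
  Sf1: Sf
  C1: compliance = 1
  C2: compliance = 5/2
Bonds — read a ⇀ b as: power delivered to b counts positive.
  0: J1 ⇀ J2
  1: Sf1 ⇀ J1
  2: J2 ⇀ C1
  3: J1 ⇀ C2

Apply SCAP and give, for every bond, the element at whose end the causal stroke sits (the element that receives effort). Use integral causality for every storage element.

b0 stroke at J1
b1 stroke at Sf1
b2 stroke at J2
b3 stroke at J1

β1 →Sf1  (Sf1 fixes flow; stroke at Sf1)
β0 →J1  (1-jn J1 has f-setter on 1)
β3 →J1  (1-jn J1 has f-setter on 1)
β2 →J2  (1-jn J2 has f-setter on 0)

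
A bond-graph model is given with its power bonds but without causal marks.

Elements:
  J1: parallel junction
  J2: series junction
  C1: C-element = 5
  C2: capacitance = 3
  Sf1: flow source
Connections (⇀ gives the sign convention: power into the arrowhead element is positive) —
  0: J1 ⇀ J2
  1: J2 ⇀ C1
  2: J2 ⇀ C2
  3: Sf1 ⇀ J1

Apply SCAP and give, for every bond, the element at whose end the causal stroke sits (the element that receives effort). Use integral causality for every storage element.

bond 0 stroke at J1
bond 1 stroke at J2
bond 2 stroke at J2
bond 3 stroke at Sf1

β3 stroke→Sf1  (Sf1: flow source, stroke at near end)
β0 stroke→J1  (J1: last free bond brings effort in)
β1 stroke→J2  (J2: bond 0 brought flow, rest push out)
β2 stroke→J2  (common-f at J2 fixed by 0)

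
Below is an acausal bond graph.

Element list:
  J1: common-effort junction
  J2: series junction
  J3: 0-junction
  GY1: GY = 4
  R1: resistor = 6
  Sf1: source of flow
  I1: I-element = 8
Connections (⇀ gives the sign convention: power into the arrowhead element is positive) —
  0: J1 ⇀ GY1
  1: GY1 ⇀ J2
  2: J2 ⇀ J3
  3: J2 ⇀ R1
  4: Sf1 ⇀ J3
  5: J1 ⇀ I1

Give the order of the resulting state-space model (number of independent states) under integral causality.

1  (I1 all integral)

β4 stroke→Sf1  (Sf1 (Sf) sets flow on bond)
β2 stroke→J3  (closing 0-jn rule on J3)
β1 stroke→J2  (1-jn J2 has f-setter on 2)
β3 stroke→J2  (J2: bond 2 brought flow, rest push out)
β0 stroke→J1  (GY GY1: same side as bond 1)
β5 stroke→I1  (common-e at J1 fixed by 0)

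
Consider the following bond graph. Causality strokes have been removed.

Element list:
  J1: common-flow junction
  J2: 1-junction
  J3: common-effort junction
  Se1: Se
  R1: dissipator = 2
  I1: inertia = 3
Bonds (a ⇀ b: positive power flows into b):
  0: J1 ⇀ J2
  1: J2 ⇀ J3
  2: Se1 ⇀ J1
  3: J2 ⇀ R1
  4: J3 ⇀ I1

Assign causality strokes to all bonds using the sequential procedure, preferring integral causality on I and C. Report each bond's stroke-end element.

bond 0 stroke at J2
bond 1 stroke at J3
bond 2 stroke at J1
bond 3 stroke at J2
bond 4 stroke at I1

β2 stroke→J1  (source Se1 imposes e)
β0 stroke→J2  (only one flow-in slot at J1)
β4 stroke→I1  (prefer integral on I1)
β1 stroke→J3  (J3: last free bond brings effort in)
β3 stroke→J2  (1-jn J2 has f-setter on 1)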